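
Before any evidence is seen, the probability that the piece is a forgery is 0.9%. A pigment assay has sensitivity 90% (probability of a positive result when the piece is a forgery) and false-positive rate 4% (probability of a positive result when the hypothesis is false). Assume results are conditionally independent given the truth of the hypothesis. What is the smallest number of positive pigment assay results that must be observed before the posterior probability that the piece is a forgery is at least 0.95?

Prior odds: 0.009 ÷ 0.991 = 9/991.
Likelihood ratio of a positive result = 0.9/0.04 = 22.5.
Target posterior odds = 0.95/0.05 = 19.
Require 22.5ⁿ ≥ 19 ÷ (9/991) = 18829/9.
22.5² = 506.25 falls short of 18829/9 but 22.5³ = 11390.625 reaches it, so n = 3.

3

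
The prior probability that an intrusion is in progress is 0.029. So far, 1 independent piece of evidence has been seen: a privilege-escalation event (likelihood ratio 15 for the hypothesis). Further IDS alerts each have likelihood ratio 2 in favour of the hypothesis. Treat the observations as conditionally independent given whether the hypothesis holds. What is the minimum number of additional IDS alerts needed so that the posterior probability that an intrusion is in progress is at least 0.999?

Prior odds = 0.029/0.971 = 29/971.
Bayes factor of the evidence already in hand = 15.
Odds after that evidence = (29/971) × 15 = 435/971.
Target odds = 0.999/0.001 = 999.
Need 2ⁿ ≥ 999 ÷ (435/971) = 323343/145.
2¹¹ = 2048 falls short of 323343/145 but 2¹² = 4096 reaches it, so n = 12.

12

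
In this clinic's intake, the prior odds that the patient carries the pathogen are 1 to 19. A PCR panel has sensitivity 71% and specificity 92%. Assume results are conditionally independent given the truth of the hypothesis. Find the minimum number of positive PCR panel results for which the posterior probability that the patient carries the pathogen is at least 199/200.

Prior odds = 1/19.
False-positive rate = 1 − 0.92 = 0.08; likelihood ratio of a positive = 0.71/0.08 = 8.875.
Target odds: 0.995 ÷ 0.005 = 199.
Need (1/19) × 8.875ⁿ ≥ 199, i.e. 8.875ⁿ ≥ 3781.
8.875³ = 357911/512 falls short of 3781 but 8.875⁴ = 25411681/4096 reaches it, so n = 4.

4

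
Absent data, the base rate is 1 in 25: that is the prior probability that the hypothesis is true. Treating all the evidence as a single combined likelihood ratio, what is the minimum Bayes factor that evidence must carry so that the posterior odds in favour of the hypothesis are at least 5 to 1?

Prior odds = 0.04/0.96 = 1/24.
Target odds = 5.
Required Bayes factor = 5 ÷ (1/24) = 120.

120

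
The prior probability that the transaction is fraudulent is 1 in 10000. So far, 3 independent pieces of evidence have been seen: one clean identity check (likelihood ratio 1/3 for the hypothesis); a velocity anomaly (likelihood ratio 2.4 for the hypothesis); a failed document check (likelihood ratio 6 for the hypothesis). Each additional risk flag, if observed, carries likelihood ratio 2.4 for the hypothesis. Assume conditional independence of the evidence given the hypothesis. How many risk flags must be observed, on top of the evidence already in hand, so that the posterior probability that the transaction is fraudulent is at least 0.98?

Prior odds = 0.0001/0.9999 = 1/9999.
Combined Bayes factor of the evidence already in hand = (1/3) × 2.4 × 6 = 4.8.
Odds after that evidence = (1/9999) × 4.8 = 8/16665.
Target odds = 0.98/0.02 = 49.
Need 2.4ⁿ ≥ 49 ÷ (8/16665) = 102073.125.
2.4¹³ ≈87648.8 falls short of 102073.125 but 2.4¹⁴ ≈210357 reaches it, so n = 14.

14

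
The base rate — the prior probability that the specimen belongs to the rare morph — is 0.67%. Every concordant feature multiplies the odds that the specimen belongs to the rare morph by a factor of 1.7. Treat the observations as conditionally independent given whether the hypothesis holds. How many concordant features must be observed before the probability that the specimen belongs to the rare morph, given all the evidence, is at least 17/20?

Prior odds = 0.0067/0.9933 = 67/9933.
Likelihood ratio per concordant feature = 1.7.
Target odds: 0.85 ÷ 0.15 = 17/3.
Require 1.7ⁿ ≥ 17/3 ÷ (67/9933) = 56287/67.
1.7¹² ≈582.622 falls short of 56287/67 but 1.7¹³ ≈990.458 reaches it, so n = 13.

13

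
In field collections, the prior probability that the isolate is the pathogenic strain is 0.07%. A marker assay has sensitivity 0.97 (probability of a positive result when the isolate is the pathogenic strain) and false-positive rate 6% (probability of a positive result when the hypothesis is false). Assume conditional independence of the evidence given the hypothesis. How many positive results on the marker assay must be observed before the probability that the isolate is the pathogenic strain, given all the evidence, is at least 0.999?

6

Prior odds: 0.0007 ÷ 0.9993 = 7/9993.
Likelihood ratio of a positive result = 0.97/0.06 = 97/6.
Target posterior odds = 0.999/0.001 = 999.
Need (7/9993) × (97/6)ⁿ ≥ 999, i.e. (97/6)ⁿ ≥ 9983007/7.
(97/6)⁵ ≈1.10434e+06 falls short of 9983007/7 but (97/6)⁶ ≈1.78535e+07 reaches it, so n = 6.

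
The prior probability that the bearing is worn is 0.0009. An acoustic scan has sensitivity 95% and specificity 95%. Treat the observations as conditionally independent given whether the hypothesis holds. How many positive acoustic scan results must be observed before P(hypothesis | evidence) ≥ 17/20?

Prior odds = 0.0009/0.9991 = 9/9991.
False-positive rate = 1 − 0.95 = 0.05; likelihood ratio of a positive = 0.95/0.05 = 19.
Target posterior odds = 0.85/0.15 = 17/3.
Require 19ⁿ ≥ 17/3 ÷ (9/9991) = 169847/27.
19² = 361 falls short of 169847/27 but 19³ = 6859 reaches it, so n = 3.

3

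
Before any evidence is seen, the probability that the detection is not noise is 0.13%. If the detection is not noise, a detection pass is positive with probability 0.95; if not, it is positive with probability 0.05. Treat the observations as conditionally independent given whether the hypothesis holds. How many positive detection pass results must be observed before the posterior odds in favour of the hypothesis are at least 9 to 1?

Prior odds: 0.0013 ÷ 0.9987 = 13/9987.
Likelihood ratio of a positive = 0.95/0.05 = 19.
Target odds = 9.
Require 19ⁿ ≥ 9 ÷ (13/9987) = 89883/13.
19³ = 6859 falls short of 89883/13 but 19⁴ = 130321 reaches it, so n = 4.

4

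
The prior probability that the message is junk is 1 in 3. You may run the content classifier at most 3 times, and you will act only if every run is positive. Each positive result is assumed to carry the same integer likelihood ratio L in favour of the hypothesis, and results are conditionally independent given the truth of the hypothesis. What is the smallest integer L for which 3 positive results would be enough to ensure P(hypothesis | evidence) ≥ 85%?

Prior odds = (1/3)/(2/3) = 0.5.
Target odds = 0.85/0.15 = 17/3.
Need L³ ≥ 17/3 ÷ 0.5 = 34/3.
2³ = 8 < 34/3 ≤ 27 = 3³, so L = 3.

3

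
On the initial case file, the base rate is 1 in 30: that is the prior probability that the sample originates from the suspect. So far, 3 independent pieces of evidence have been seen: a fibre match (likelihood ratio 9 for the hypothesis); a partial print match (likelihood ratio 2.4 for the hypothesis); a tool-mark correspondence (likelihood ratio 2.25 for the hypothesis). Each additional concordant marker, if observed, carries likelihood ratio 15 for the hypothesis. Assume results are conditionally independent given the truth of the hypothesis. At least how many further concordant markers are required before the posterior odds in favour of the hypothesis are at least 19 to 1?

Prior odds = (1/30)/(29/30) = 1/29.
Combined Bayes factor of the evidence already in hand = 9 × 2.4 × 2.25 = 48.6.
Odds after that evidence = (1/29) × 48.6 = 243/145.
Target odds = 19.
Need 15ⁿ ≥ 19 ÷ (243/145) = 2755/243.
15¹ = 15, which meets the required 2755/243; so n = 1.

1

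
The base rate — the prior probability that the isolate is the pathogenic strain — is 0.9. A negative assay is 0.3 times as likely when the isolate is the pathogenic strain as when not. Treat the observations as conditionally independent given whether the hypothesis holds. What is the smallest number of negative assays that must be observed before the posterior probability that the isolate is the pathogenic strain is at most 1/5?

Prior odds: 0.9 ÷ 0.1 = 9.
Likelihood ratio per negative assay = 0.3.
Target posterior odds = 0.2/0.8 = 0.25.
Require 0.3ⁿ ≤ 0.25 ÷ 9 = 1/36.
0.3² = 0.09 is still above 1/36 but 0.3³ = 0.027 is at or below it, so n = 3.

3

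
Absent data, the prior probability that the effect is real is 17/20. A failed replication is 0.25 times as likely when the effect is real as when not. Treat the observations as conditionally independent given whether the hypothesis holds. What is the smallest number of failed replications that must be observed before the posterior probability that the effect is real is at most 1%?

Prior odds: 0.85 ÷ 0.15 = 17/3.
Likelihood ratio per failed replication = 0.25.
Target posterior odds = 0.01/0.99 = 1/99.
Require 0.25ⁿ ≤ 1/99 ÷ (17/3) = 1/561.
0.25⁴ = 0.00390625 is still above 1/561 but 0.25⁵ = 1/1024 is at or below it, so n = 5.

5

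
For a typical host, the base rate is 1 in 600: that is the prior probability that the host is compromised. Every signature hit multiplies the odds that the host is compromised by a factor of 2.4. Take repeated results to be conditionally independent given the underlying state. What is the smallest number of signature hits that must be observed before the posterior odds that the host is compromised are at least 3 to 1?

Prior odds: (1/600) ÷ (599/600) = 1/599.
Likelihood ratio per signature hit = 2.4.
Target odds = 3.
Require 2.4ⁿ ≥ 3 ÷ (1/599) = 1797.
2.4⁸ = 429981696/390625 falls short of 1797 but 2.4⁹ ≈2641.81 reaches it, so n = 9.

9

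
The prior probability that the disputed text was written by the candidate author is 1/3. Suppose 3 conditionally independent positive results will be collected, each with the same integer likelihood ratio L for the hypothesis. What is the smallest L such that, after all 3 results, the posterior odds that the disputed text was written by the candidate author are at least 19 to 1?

4

Prior odds = (1/3)/(2/3) = 0.5.
Target odds = 19.
Need L³ ≥ 19 ÷ 0.5 = 38.
3³ = 27 < 38 ≤ 64 = 4³, so L = 4.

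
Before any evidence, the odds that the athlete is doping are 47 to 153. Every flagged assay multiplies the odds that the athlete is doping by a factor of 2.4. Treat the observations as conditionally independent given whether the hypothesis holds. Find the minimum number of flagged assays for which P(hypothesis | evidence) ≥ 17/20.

Prior odds = 47/153.
Likelihood ratio per flagged assay = 2.4.
Target posterior odds = 0.85/0.15 = 17/3.
Need (47/153) × 2.4ⁿ ≥ 17/3, i.e. 2.4ⁿ ≥ 867/47.
2.4³ = 13.824 falls short of 867/47 but 2.4⁴ = 33.1776 reaches it, so n = 4.

4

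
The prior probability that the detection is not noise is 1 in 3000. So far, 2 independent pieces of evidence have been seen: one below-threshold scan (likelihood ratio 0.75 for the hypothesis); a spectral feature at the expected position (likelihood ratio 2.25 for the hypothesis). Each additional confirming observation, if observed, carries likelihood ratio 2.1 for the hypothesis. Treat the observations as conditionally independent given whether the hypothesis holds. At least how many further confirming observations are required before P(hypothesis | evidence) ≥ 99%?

Prior odds = (1/3000)/(2999/3000) = 1/2999.
Combined Bayes factor of the evidence already in hand = 0.75 × 2.25 = 1.6875.
Odds after that evidence = (1/2999) × 1.6875 = 27/47984.
Target odds = 0.99/0.01 = 99.
Need 2.1ⁿ ≥ 99 ÷ (27/47984) = 527824/3.
2.1¹⁶ ≈143057 falls short of 527824/3 but 2.1¹⁷ ≈300419 reaches it, so n = 17.

17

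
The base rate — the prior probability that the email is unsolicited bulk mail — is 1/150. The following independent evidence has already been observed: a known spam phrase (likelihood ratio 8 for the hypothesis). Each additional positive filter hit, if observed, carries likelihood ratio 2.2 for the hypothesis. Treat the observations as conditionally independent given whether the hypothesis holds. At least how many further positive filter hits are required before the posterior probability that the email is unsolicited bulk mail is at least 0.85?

Prior odds = (1/150)/(149/150) = 1/149.
Bayes factor of the evidence already in hand = 8.
Odds after that evidence = (1/149) × 8 = 8/149.
Target odds = 0.85/0.15 = 17/3.
Need 2.2ⁿ ≥ 17/3 ÷ (8/149) = 2533/24.
2.2⁵ = 51.53632 falls short of 2533/24 but 2.2⁶ = 1771561/15625 reaches it, so n = 6.

6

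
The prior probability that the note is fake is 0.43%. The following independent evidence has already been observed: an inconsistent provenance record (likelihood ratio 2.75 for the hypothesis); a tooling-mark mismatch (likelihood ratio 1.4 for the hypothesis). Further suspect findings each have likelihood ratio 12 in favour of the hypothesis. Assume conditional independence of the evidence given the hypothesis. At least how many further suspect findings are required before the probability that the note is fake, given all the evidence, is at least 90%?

Prior odds = 0.0043/0.9957 = 43/9957.
Combined Bayes factor of the evidence already in hand = 2.75 × 1.4 = 3.85.
Odds after that evidence = (43/9957) × 3.85 = 3311/199140.
Target odds = 0.9/0.1 = 9.
Need 12ⁿ ≥ 9 ÷ (3311/199140) = 1792260/3311.
12² = 144 falls short of 1792260/3311 but 12³ = 1728 reaches it, so n = 3.

3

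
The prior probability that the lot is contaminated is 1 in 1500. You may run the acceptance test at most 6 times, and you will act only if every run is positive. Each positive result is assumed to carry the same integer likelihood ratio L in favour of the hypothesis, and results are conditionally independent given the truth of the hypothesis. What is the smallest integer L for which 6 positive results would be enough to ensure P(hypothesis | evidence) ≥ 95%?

Prior odds = (1/1500)/(1499/1500) = 1/1499.
Target odds = 0.95/0.05 = 19.
Need L⁶ ≥ 19 ÷ (1/1499) = 28481.
5⁶ = 15625 < 28481 ≤ 46656 = 6⁶, so L = 6.

6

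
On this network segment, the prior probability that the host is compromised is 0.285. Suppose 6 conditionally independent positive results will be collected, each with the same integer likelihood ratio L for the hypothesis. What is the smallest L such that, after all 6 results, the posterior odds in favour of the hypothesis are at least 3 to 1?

2

Prior odds = 0.285/0.715 = 57/143.
Target odds = 3.
Need L⁶ ≥ 3 ÷ (57/143) = 143/19.
1⁶ = 1 < 143/19 ≤ 64 = 2⁶, so L = 2.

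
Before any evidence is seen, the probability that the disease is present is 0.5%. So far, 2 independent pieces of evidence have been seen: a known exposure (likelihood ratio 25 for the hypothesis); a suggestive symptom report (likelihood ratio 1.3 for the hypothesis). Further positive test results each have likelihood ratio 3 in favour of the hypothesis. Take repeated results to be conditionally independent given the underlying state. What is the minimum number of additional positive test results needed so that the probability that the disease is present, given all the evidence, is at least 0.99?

6

Prior odds = 0.005/0.995 = 1/199.
Combined Bayes factor of the evidence already in hand = 25 × 1.3 = 32.5.
Odds after that evidence = (1/199) × 32.5 = 65/398.
Target odds = 0.99/0.01 = 99.
Need 3ⁿ ≥ 99 ÷ (65/398) = 39402/65.
3⁵ = 243 falls short of 39402/65 but 3⁶ = 729 reaches it, so n = 6.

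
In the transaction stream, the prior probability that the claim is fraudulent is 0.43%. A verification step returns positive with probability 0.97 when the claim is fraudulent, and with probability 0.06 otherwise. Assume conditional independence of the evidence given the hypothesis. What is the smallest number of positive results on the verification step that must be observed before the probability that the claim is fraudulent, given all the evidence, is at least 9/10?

3

Prior odds = 0.0043/0.9957 = 43/9957.
Likelihood ratio of a positive result = 0.97/0.06 = 97/6.
Target posterior odds = 0.9/0.1 = 9.
Need (43/9957) × (97/6)ⁿ ≥ 9, i.e. (97/6)ⁿ ≥ 89613/43.
(97/6)² = 9409/36 falls short of 89613/43 but (97/6)³ = 912673/216 reaches it, so n = 3.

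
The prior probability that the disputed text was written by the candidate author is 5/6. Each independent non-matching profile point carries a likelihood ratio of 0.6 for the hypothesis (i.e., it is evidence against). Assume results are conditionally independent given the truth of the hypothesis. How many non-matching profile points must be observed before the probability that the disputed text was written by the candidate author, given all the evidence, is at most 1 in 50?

11

Prior odds: (5/6) ÷ (1/6) = 5.
Likelihood ratio per non-matching profile point = 0.6.
Target odds: 0.02 ÷ 0.98 = 1/49.
Require 0.6ⁿ ≤ 1/49 ÷ 5 = 1/245.
0.6¹⁰ = 59049/9765625 is still above 1/245 but 0.6¹¹ = 177147/48828125 is at or below it, so n = 11.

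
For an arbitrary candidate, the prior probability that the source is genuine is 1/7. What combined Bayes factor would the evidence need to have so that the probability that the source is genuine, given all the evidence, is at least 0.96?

Prior odds = (1/7)/(6/7) = 1/6.
Target odds = 0.96/0.04 = 24.
Required Bayes factor = 24 ÷ (1/6) = 144.

144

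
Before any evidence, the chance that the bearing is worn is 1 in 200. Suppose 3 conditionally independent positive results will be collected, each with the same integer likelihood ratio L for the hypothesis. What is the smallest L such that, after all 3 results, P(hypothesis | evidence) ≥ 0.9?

Prior odds = 0.005/0.995 = 1/199.
Target odds = 0.9/0.1 = 9.
Need L³ ≥ 9 ÷ (1/199) = 1791.
12³ = 1728 < 1791 ≤ 2197 = 13³, so L = 13.

13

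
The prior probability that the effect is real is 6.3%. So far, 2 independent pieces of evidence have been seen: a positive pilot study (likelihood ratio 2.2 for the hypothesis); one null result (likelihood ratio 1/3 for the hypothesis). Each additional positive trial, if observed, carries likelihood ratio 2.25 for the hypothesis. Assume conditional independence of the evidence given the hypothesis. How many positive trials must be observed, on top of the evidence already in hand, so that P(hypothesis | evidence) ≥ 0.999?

13

Prior odds = 0.063/0.937 = 63/937.
Combined Bayes factor of the evidence already in hand = 2.2 × (1/3) = 11/15.
Odds after that evidence = (63/937) × 11/15 = 231/4685.
Target odds = 0.999/0.001 = 999.
Need 2.25ⁿ ≥ 999 ÷ (231/4685) = 1560105/77.
2.25¹² ≈16834.1 falls short of 1560105/77 but 2.25¹³ ≈37876.8 reaches it, so n = 13.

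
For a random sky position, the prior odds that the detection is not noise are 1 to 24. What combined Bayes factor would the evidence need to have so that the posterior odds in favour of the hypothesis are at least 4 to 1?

Prior odds = 1/24.
Target odds = 4.
Required Bayes factor = 4 ÷ (1/24) = 96.

96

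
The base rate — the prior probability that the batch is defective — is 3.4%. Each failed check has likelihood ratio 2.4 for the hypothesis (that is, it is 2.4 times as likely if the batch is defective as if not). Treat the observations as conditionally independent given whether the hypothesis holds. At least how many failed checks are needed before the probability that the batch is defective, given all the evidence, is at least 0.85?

Prior odds: 0.034 ÷ 0.966 = 17/483.
Likelihood ratio per failed check = 2.4.
Target odds: 0.85 ÷ 0.15 = 17/3.
Need (17/483) × 2.4ⁿ ≥ 17/3, i.e. 2.4ⁿ ≥ 161.
2.4⁵ = 79.62624 falls short of 161 but 2.4⁶ = 2985984/15625 reaches it, so n = 6.

6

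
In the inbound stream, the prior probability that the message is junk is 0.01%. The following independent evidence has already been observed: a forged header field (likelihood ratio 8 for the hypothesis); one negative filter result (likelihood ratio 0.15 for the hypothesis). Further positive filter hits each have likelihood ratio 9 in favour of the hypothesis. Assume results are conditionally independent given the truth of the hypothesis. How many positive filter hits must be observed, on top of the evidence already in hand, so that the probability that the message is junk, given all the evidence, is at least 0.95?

6

Prior odds = 0.0001/0.9999 = 1/9999.
Combined Bayes factor of the evidence already in hand = 8 × 0.15 = 1.2.
Odds after that evidence = (1/9999) × 1.2 = 2/16665.
Target odds = 0.95/0.05 = 19.
Need 9ⁿ ≥ 19 ÷ (2/16665) = 158317.5.
9⁵ = 59049 falls short of 158317.5 but 9⁶ = 531441 reaches it, so n = 6.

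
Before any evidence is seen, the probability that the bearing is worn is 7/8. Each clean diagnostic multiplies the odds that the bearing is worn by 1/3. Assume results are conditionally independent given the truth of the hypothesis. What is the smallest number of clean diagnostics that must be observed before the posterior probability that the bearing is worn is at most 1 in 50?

Prior odds = 0.875/0.125 = 7.
Likelihood ratio per clean diagnostic = 1/3.
Target posterior odds = 0.02/0.98 = 1/49.
Need 7 × (1/3)ⁿ ≤ 1/49, i.e. (1/3)ⁿ ≤ 1/343.
(1/3)⁵ = 1/243 is still above 1/343 but (1/3)⁶ = 1/729 is at or below it, so n = 6.

6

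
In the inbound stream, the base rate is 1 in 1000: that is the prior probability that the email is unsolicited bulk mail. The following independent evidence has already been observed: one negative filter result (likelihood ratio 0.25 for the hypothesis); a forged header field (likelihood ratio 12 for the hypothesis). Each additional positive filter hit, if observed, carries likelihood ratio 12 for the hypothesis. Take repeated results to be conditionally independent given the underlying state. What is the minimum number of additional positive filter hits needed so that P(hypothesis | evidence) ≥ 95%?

Prior odds = 0.001/0.999 = 1/999.
Combined Bayes factor of the evidence already in hand = 0.25 × 12 = 3.
Odds after that evidence = (1/999) × 3 = 1/333.
Target odds = 0.95/0.05 = 19.
Need 12ⁿ ≥ 19 ÷ (1/333) = 6327.
12³ = 1728 falls short of 6327 but 12⁴ = 20736 reaches it, so n = 4.

4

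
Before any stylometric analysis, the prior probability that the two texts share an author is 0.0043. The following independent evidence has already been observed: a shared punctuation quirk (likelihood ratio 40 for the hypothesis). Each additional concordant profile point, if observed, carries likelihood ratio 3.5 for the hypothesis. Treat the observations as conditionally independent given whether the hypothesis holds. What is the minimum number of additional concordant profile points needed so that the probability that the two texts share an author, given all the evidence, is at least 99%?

6

Prior odds = 0.0043/0.9957 = 43/9957.
Bayes factor of the evidence already in hand = 40.
Odds after that evidence = (43/9957) × 40 = 1720/9957.
Target odds = 0.99/0.01 = 99.
Need 3.5ⁿ ≥ 99 ÷ (1720/9957) = 985743/1720.
3.5⁵ = 525.21875 falls short of 985743/1720 but 3.5⁶ = 1838.265625 reaches it, so n = 6.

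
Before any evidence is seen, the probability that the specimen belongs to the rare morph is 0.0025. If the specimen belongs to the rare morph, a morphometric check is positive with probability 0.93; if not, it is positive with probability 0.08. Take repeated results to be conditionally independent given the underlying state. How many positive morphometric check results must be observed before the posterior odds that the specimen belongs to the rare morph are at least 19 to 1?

Prior odds: 0.0025 ÷ 0.9975 = 1/399.
Likelihood ratio of a positive = 0.93/0.08 = 11.625.
Target odds = 19.
Need (1/399) × 11.625ⁿ ≥ 19, i.e. 11.625ⁿ ≥ 7581.
11.625³ = 804357/512 falls short of 7581 but 11.625⁴ = 74805201/4096 reaches it, so n = 4.

4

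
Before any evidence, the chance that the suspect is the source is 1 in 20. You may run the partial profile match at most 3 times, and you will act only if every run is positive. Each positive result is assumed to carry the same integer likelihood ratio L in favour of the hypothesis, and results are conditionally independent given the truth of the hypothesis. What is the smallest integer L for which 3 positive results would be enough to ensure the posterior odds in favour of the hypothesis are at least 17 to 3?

Prior odds = 0.05/0.95 = 1/19.
Target odds = 17/3.
Need L³ ≥ 17/3 ÷ (1/19) = 323/3.
4³ = 64 < 323/3 ≤ 125 = 5³, so L = 5.

5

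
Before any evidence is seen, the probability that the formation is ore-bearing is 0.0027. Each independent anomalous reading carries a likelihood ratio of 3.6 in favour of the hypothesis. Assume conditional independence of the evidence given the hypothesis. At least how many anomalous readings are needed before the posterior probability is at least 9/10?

7

Prior odds = 0.0027/0.9973 = 27/9973.
Likelihood ratio per anomalous reading = 3.6.
Target odds: 0.9 ÷ 0.1 = 9.
Require 3.6ⁿ ≥ 9 ÷ (27/9973) = 9973/3.
3.6⁶ = 34012224/15625 falls short of 9973/3 but 3.6⁷ = 612220032/78125 reaches it, so n = 7.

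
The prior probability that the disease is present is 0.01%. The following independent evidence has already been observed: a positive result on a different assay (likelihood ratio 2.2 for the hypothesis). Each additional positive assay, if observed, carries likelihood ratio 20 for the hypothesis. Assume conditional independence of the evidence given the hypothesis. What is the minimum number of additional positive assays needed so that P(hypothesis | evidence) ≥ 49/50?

5

Prior odds = 0.0001/0.9999 = 1/9999.
Bayes factor of the evidence already in hand = 2.2.
Odds after that evidence = (1/9999) × 2.2 = 1/4545.
Target odds = 0.98/0.02 = 49.
Need 20ⁿ ≥ 49 ÷ (1/4545) = 222705.
20⁴ = 160000 falls short of 222705 but 20⁵ = 3200000 reaches it, so n = 5.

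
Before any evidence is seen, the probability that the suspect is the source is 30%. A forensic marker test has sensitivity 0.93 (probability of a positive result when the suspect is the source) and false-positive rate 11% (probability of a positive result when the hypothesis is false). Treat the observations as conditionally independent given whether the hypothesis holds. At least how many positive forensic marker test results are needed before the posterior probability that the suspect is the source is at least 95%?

Prior odds = 0.3/0.7 = 3/7.
Likelihood ratio of a positive result = 0.93/0.11 = 93/11.
Target odds: 0.95 ÷ 0.05 = 19.
Need (3/7) × (93/11)ⁿ ≥ 19, i.e. (93/11)ⁿ ≥ 133/3.
(93/11)¹ = 93/11 falls short of 133/3 but (93/11)² = 8649/121 reaches it, so n = 2.

2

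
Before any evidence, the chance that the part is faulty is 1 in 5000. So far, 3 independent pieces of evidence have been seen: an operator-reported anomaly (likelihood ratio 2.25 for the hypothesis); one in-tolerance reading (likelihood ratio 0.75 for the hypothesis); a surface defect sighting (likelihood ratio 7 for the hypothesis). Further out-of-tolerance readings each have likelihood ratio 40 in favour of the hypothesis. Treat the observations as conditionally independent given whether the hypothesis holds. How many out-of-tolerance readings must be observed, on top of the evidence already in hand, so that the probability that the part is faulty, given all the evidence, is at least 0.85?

Prior odds = 0.0002/0.9998 = 1/4999.
Combined Bayes factor of the evidence already in hand = 2.25 × 0.75 × 7 = 11.8125.
Odds after that evidence = (1/4999) × 11.8125 = 189/79984.
Target odds = 0.85/0.15 = 17/3.
Need 40ⁿ ≥ 17/3 ÷ (189/79984) = 1359728/567.
40² = 1600 falls short of 1359728/567 but 40³ = 64000 reaches it, so n = 3.

3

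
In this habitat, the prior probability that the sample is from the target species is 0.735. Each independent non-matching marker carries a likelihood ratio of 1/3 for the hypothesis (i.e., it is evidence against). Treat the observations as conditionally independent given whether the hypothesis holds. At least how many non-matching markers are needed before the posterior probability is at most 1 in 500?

Prior odds = 0.735/0.265 = 147/53.
Likelihood ratio per non-matching marker = 1/3.
Target odds: 0.002 ÷ 0.998 = 1/499.
Need (147/53) × (1/3)ⁿ ≤ 1/499, i.e. (1/3)ⁿ ≤ 53/73353.
(1/3)⁶ = 1/729 is still above 53/73353 but (1/3)⁷ = 1/2187 is at or below it, so n = 7.

7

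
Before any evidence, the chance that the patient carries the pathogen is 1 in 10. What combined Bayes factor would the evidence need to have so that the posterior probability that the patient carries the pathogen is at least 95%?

171

Prior odds = 0.1/0.9 = 1/9.
Target odds = 0.95/0.05 = 19.
Required Bayes factor = 19 ÷ (1/9) = 171.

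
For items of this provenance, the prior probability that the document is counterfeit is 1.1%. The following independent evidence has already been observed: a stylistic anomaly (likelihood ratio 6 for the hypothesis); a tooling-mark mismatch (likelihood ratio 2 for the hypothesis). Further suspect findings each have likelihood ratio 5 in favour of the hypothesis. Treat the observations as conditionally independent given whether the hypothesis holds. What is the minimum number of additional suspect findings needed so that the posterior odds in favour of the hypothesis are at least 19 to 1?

4

Prior odds = 0.011/0.989 = 11/989.
Combined Bayes factor of the evidence already in hand = 6 × 2 = 12.
Odds after that evidence = (11/989) × 12 = 132/989.
Target odds = 19.
Need 5ⁿ ≥ 19 ÷ (132/989) = 18791/132.
5³ = 125 falls short of 18791/132 but 5⁴ = 625 reaches it, so n = 4.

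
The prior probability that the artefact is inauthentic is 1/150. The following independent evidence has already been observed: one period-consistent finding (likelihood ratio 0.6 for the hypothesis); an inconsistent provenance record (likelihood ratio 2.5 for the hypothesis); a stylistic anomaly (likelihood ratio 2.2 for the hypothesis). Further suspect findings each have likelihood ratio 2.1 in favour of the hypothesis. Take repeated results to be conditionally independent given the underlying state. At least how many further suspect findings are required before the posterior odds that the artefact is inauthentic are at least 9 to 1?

9

Prior odds = (1/150)/(149/150) = 1/149.
Combined Bayes factor of the evidence already in hand = 0.6 × 2.5 × 2.2 = 3.3.
Odds after that evidence = (1/149) × 3.3 = 33/1490.
Target odds = 9.
Need 2.1ⁿ ≥ 9 ÷ (33/1490) = 4470/11.
2.1⁸ ≈378.229 falls short of 4470/11 but 2.1⁹ ≈794.28 reaches it, so n = 9.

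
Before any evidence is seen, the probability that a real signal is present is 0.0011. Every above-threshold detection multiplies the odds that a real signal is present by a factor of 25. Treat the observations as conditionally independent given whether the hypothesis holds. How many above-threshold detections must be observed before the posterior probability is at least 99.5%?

4

Prior odds = 0.0011/0.9989 = 11/9989.
Likelihood ratio per above-threshold detection = 25.
Target odds: 0.995 ÷ 0.005 = 199.
Require 25ⁿ ≥ 199 ÷ (11/9989) = 1987811/11.
25³ = 15625 falls short of 1987811/11 but 25⁴ = 390625 reaches it, so n = 4.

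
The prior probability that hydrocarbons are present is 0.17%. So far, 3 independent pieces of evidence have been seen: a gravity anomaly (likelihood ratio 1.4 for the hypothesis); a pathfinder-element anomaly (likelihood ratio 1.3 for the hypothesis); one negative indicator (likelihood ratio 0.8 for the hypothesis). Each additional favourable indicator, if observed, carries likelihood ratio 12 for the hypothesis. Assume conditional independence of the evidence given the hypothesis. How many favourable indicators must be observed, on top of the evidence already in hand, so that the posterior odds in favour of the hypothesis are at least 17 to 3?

4

Prior odds = 0.0017/0.9983 = 17/9983.
Combined Bayes factor of the evidence already in hand = 1.4 × 1.3 × 0.8 = 1.456.
Odds after that evidence = (17/9983) × 1.456 = 3094/1247875.
Target odds = 17/3.
Need 12ⁿ ≥ 17/3 ÷ (3094/1247875) = 1247875/546.
12³ = 1728 falls short of 1247875/546 but 12⁴ = 20736 reaches it, so n = 4.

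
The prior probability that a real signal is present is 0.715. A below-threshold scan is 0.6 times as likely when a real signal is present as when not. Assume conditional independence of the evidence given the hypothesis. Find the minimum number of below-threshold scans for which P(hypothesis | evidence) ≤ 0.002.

14

Prior odds: 0.715 ÷ 0.285 = 143/57.
Likelihood ratio per below-threshold scan = 0.6.
Target odds: 0.002 ÷ 0.998 = 1/499.
Need (143/57) × 0.6ⁿ ≤ 1/499, i.e. 0.6ⁿ ≤ 57/71357.
0.6¹³ ≈0.00130607 is still above 57/71357 but 0.6¹⁴ ≈0.000783642 is at or below it, so n = 14.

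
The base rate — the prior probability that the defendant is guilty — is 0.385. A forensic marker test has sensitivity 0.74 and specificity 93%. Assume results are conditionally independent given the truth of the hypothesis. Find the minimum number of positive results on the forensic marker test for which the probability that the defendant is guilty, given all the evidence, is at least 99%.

3

Prior odds: 0.385 ÷ 0.615 = 77/123.
False-positive rate = 1 − 0.93 = 0.07; likelihood ratio of a positive = 0.74/0.07 = 74/7.
Target posterior odds = 0.99/0.01 = 99.
Require (74/7)ⁿ ≥ 99 ÷ (77/123) = 1107/7.
(74/7)² = 5476/49 falls short of 1107/7 but (74/7)³ = 405224/343 reaches it, so n = 3.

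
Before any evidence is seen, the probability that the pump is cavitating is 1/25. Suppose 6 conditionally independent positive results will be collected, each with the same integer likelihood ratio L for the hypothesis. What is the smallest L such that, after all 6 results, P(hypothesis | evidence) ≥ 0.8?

3

Prior odds = 0.04/0.96 = 1/24.
Target odds = 0.8/0.2 = 4.
Need L⁶ ≥ 4 ÷ (1/24) = 96.
2⁶ = 64 < 96 ≤ 729 = 3⁶, so L = 3.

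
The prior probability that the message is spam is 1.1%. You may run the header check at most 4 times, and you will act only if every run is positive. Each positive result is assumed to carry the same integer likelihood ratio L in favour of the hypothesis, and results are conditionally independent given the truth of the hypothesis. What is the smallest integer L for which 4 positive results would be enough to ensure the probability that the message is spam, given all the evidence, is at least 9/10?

Prior odds = 0.011/0.989 = 11/989.
Target odds = 0.9/0.1 = 9.
Need L⁴ ≥ 9 ÷ (11/989) = 8901/11.
5⁴ = 625 < 8901/11 ≤ 1296 = 6⁴, so L = 6.

6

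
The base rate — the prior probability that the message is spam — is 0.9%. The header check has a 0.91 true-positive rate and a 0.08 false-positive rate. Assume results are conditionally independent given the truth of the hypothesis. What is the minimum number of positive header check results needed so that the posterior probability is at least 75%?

Prior odds = 0.009/0.991 = 9/991.
Likelihood ratio of a positive result = 0.91/0.08 = 11.375.
Target posterior odds = 0.75/0.25 = 3.
Need (9/991) × 11.375ⁿ ≥ 3, i.e. 11.375ⁿ ≥ 991/3.
11.375² = 129.390625 falls short of 991/3 but 11.375³ = 753571/512 reaches it, so n = 3.

3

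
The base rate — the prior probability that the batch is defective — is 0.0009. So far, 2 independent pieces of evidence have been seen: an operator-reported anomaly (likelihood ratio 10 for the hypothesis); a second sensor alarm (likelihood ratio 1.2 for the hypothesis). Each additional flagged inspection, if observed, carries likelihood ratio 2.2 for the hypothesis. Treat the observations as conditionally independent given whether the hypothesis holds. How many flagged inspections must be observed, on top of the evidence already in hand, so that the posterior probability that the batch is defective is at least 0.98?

11

Prior odds = 0.0009/0.9991 = 9/9991.
Combined Bayes factor of the evidence already in hand = 10 × 1.2 = 12.
Odds after that evidence = (9/9991) × 12 = 108/9991.
Target odds = 0.98/0.02 = 49.
Need 2.2ⁿ ≥ 49 ÷ (108/9991) = 489559/108.
2.2¹⁰ ≈2655.99 falls short of 489559/108 but 2.2¹¹ ≈5843.18 reaches it, so n = 11.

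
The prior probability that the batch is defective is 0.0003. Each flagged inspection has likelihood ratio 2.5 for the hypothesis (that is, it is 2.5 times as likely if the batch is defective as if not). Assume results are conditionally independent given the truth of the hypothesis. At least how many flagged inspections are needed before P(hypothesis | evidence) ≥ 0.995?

15

Prior odds: 0.0003 ÷ 0.9997 = 3/9997.
Likelihood ratio per flagged inspection = 2.5.
Target posterior odds = 0.995/0.005 = 199.
Need (3/9997) × 2.5ⁿ ≥ 199, i.e. 2.5ⁿ ≥ 1989403/3.
2.5¹⁴ ≈372529 falls short of 1989403/3 but 2.5¹⁵ ≈931323 reaches it, so n = 15.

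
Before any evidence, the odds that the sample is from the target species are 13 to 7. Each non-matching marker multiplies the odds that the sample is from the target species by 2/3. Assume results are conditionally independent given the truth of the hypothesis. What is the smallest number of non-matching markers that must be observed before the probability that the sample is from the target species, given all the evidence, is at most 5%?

9

Prior odds = 13/7.
Likelihood ratio per non-matching marker = 2/3.
Target posterior odds = 0.05/0.95 = 1/19.
Need (13/7) × (2/3)ⁿ ≤ 1/19, i.e. (2/3)ⁿ ≤ 7/247.
(2/3)⁸ = 256/6561 is still above 7/247 but (2/3)⁹ = 512/19683 is at or below it, so n = 9.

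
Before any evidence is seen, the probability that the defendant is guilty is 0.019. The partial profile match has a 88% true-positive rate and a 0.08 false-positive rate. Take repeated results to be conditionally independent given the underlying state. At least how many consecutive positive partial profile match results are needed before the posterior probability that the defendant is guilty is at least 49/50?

Prior odds: 0.019 ÷ 0.981 = 19/981.
Likelihood ratio of a positive result = 0.88/0.08 = 11.
Target posterior odds = 0.98/0.02 = 49.
Need (19/981) × 11ⁿ ≥ 49, i.e. 11ⁿ ≥ 48069/19.
11³ = 1331 falls short of 48069/19 but 11⁴ = 14641 reaches it, so n = 4.

4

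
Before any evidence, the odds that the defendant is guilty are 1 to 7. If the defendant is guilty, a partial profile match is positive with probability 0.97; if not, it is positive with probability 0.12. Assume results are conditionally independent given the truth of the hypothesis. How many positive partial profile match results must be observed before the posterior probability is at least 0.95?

Prior odds = 1/7.
Likelihood ratio of a positive = 0.97/0.12 = 97/12.
Target posterior odds = 0.95/0.05 = 19.
Require (97/12)ⁿ ≥ 19 ÷ (1/7) = 133.
(97/12)² = 9409/144 falls short of 133 but (97/12)³ = 912673/1728 reaches it, so n = 3.

3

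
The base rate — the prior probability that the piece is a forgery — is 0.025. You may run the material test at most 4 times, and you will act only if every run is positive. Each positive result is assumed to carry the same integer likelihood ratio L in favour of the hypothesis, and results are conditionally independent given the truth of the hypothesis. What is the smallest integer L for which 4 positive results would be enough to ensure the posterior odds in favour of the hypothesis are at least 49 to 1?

Prior odds = 0.025/0.975 = 1/39.
Target odds = 49.
Need L⁴ ≥ 49 ÷ (1/39) = 1911.
6⁴ = 1296 < 1911 ≤ 2401 = 7⁴, so L = 7.

7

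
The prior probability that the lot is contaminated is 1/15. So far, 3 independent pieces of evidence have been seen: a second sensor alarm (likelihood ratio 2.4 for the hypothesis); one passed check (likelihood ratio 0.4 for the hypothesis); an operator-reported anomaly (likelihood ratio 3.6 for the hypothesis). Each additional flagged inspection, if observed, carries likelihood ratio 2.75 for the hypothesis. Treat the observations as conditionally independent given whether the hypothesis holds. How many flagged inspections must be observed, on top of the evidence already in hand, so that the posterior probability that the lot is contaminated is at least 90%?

4

Prior odds = (1/15)/(14/15) = 1/14.
Combined Bayes factor of the evidence already in hand = 2.4 × 0.4 × 3.6 = 3.456.
Odds after that evidence = (1/14) × 3.456 = 216/875.
Target odds = 0.9/0.1 = 9.
Need 2.75ⁿ ≥ 9 ÷ (216/875) = 875/24.
2.75³ = 20.796875 falls short of 875/24 but 2.75⁴ = 57.19140625 reaches it, so n = 4.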